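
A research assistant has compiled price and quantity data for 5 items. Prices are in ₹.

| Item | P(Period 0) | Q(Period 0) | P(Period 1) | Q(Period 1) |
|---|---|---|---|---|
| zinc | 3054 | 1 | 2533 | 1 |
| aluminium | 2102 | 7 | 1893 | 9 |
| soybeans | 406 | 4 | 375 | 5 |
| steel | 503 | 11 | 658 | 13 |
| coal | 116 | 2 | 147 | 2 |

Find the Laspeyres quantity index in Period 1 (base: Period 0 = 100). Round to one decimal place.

122.3

Laspeyres quantity index uses base-period prices as weights.
ΣP(Period 0)·Q(Period 1) = 3054×1 + 2102×9 + 406×5 + 503×13 + 116×2 = 3054 + 18918 + 2030 + 6539 + 232 = 30773
ΣP(Period 0)·Q(Period 0) = 3054×1 + 2102×7 + 406×4 + 503×11 + 116×2 = 3054 + 14714 + 1624 + 5533 + 232 = 25157
Index = 30773 / 25157 × 100 = 122.3238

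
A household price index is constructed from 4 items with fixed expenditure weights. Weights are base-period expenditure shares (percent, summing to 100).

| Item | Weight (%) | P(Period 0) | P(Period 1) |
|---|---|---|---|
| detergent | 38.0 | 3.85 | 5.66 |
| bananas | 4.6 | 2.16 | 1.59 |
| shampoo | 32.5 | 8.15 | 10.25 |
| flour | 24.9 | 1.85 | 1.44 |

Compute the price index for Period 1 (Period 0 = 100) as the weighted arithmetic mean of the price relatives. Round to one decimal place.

detergent: 38.0 × (5.66/3.85) = 38.0 × 1.470130 = 55.8649
bananas: 4.6 × (1.59/2.16) = 4.6 × 0.736111 = 3.3861
shampoo: 32.5 × (10.25/8.15) = 32.5 × 1.257669 = 40.8742
flour: 24.9 × (1.44/1.85) = 24.9 × 0.778378 = 19.3816
Index = Σ wᵢ·(p₁ᵢ/p₀ᵢ) = 55.8649 + 3.3861 + 40.8742 + 19.3816 = 119.5069

119.5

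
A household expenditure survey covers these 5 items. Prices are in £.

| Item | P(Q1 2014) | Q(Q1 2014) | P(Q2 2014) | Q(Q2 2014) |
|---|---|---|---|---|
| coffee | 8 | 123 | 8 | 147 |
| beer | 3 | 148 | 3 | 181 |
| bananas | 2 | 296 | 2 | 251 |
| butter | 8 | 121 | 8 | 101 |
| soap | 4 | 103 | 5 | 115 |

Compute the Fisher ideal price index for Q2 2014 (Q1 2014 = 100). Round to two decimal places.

Laspeyres component (base-period weights):
ΣP(Q2 2014)Q(Q1 2014) = 8×123 + 3×148 + 2×296 + 8×121 + 5×103 = 984 + 444 + 592 + 968 + 515 = 3503
ΣP(Q1 2014)Q(Q1 2014) = 8×123 + 3×148 + 2×296 + 8×121 + 4×103 = 984 + 444 + 592 + 968 + 412 = 3400
L = 3503 / 3400 × 100 = 103.0294
Paasche component (current-period weights):
ΣP(Q2 2014)Q(Q2 2014) = 8×147 + 3×181 + 2×251 + 8×101 + 5×115 = 1176 + 543 + 502 + 808 + 575 = 3604
ΣP(Q1 2014)Q(Q2 2014) = 8×147 + 3×181 + 2×251 + 8×101 + 4×115 = 1176 + 543 + 502 + 808 + 460 = 3489
P = 3604 / 3489 × 100 = 103.2961
Fisher = √(L × P) = √(103.0294 × 103.2961) = 103.1627

103.16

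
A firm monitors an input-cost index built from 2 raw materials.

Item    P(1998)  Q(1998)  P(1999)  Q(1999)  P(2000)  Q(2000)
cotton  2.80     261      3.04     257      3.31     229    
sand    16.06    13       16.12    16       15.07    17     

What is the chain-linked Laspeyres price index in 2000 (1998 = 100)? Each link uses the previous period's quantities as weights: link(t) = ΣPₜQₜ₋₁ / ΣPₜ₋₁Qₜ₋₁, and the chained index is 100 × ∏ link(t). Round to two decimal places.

112.15

Link 1998→1999:
ΣP(1999)Q(1998) = 3.04×261 + 16.12×13 = 793.44 + 209.56 = 1003
ΣP(1998)Q(1998) = 2.80×261 + 16.06×13 = 730.8 + 208.78 = 939.58
link = 1003/939.58 = 1.067498
Link 1999→2000:
ΣP(2000)Q(1999) = 3.31×257 + 15.07×16 = 850.67 + 241.12 = 1091.79
ΣP(1999)Q(1999) = 3.04×257 + 16.12×16 = 781.28 + 257.92 = 1039.2
link = 1091.79/1039.2 = 1.050606
Chained index = 100 × 1.067498 × 1.050606 = 112.1520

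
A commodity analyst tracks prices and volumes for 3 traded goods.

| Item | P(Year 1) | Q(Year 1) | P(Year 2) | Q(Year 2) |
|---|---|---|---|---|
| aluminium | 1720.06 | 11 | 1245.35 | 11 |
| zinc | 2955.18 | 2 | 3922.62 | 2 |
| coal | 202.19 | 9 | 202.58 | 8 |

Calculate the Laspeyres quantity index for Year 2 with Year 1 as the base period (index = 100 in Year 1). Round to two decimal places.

99.24

Laspeyres quantity index uses base-period prices as weights.
ΣP(Year 1)·Q(Year 2) = 1720.06×11 + 2955.18×2 + 202.19×8 = 18920.66 + 5910.36 + 1617.52 = 26448.54
ΣP(Year 1)·Q(Year 1) = 1720.06×11 + 2955.18×2 + 202.19×9 = 18920.66 + 5910.36 + 1819.71 = 26650.73
Index = 26448.54 / 26650.73 × 100 = 99.2413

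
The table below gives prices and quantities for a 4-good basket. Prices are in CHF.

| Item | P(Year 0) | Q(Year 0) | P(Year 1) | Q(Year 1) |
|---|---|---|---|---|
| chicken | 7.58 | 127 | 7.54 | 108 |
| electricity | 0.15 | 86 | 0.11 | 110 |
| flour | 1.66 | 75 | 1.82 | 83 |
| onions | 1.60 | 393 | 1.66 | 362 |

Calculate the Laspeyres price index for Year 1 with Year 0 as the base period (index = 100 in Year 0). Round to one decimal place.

101.6

Laspeyres price index uses base-period quantities as weights.
ΣP(Year 1)·Q(Year 0) = 7.54×127 + 0.11×86 + 1.82×75 + 1.66×393 = 957.58 + 9.46 + 136.5 + 652.38 = 1755.92
ΣP(Year 0)·Q(Year 0) = 7.58×127 + 0.15×86 + 1.66×75 + 1.60×393 = 962.66 + 12.9 + 124.5 + 628.8 = 1728.86
Index = 1755.92 / 1728.86 × 100 = 101.5652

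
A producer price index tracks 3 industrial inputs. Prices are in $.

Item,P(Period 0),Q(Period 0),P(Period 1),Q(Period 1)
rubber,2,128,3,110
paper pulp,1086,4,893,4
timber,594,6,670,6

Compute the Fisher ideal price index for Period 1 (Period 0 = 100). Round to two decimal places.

Laspeyres component (base-period weights):
ΣP(Period 1)Q(Period 0) = 3×128 + 893×4 + 670×6 = 384 + 3572 + 4020 = 7976
ΣP(Period 0)Q(Period 0) = 2×128 + 1086×4 + 594×6 = 256 + 4344 + 3564 = 8164
L = 7976 / 8164 × 100 = 97.6972
Paasche component (current-period weights):
ΣP(Period 1)Q(Period 1) = 3×110 + 893×4 + 670×6 = 330 + 3572 + 4020 = 7922
ΣP(Period 0)Q(Period 1) = 2×110 + 1086×4 + 594×6 = 220 + 4344 + 3564 = 8128
P = 7922 / 8128 × 100 = 97.4656
Fisher = √(L × P) = √(97.6972 × 97.4656) = 97.5813

97.58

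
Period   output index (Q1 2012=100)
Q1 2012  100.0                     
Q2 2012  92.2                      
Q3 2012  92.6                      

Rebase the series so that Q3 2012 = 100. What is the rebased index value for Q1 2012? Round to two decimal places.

107.99

Rebased(Q1 2012) = 100.0 / 92.6 × 100 = 107.9914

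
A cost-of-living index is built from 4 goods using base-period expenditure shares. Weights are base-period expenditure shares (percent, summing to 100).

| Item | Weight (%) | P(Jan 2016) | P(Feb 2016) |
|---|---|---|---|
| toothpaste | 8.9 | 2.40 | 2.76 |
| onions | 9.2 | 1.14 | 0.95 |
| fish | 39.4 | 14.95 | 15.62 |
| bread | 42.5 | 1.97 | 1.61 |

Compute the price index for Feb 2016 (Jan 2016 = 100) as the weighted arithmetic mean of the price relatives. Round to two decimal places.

toothpaste: 8.9 × (2.76/2.40) = 8.9 × 1.150000 = 10.2350
onions: 9.2 × (0.95/1.14) = 9.2 × 0.833333 = 7.6667
fish: 39.4 × (15.62/14.95) = 39.4 × 1.044816 = 41.1658
bread: 42.5 × (1.61/1.97) = 42.5 × 0.817259 = 34.7335
Index = Σ wᵢ·(p₁ᵢ/p₀ᵢ) = 10.2350 + 7.6667 + 41.1658 + 34.7335 = 93.8009

93.80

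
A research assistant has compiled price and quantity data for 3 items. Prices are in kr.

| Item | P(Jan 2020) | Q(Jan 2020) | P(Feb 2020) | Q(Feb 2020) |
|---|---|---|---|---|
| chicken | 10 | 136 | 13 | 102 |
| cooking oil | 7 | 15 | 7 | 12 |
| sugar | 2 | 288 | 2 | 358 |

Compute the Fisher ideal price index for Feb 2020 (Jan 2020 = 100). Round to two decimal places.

Laspeyres component (base-period weights):
ΣP(Feb 2020)Q(Jan 2020) = 13×136 + 7×15 + 2×288 = 1768 + 105 + 576 = 2449
ΣP(Jan 2020)Q(Jan 2020) = 10×136 + 7×15 + 2×288 = 1360 + 105 + 576 = 2041
L = 2449 / 2041 × 100 = 119.9902
Paasche component (current-period weights):
ΣP(Feb 2020)Q(Feb 2020) = 13×102 + 7×12 + 2×358 = 1326 + 84 + 716 = 2126
ΣP(Jan 2020)Q(Feb 2020) = 10×102 + 7×12 + 2×358 = 1020 + 84 + 716 = 1820
P = 2126 / 1820 × 100 = 116.8132
Fisher = √(L × P) = √(119.9902 × 116.8132) = 118.3910

118.39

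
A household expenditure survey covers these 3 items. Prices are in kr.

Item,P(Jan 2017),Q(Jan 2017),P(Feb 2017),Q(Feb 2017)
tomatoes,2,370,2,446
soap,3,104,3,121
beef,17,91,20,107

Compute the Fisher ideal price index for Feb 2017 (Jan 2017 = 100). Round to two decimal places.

110.47

Laspeyres component (base-period weights):
ΣP(Feb 2017)Q(Jan 2017) = 2×370 + 3×104 + 20×91 = 740 + 312 + 1820 = 2872
ΣP(Jan 2017)Q(Jan 2017) = 2×370 + 3×104 + 17×91 = 740 + 312 + 1547 = 2599
L = 2872 / 2599 × 100 = 110.5040
Paasche component (current-period weights):
ΣP(Feb 2017)Q(Feb 2017) = 2×446 + 3×121 + 20×107 = 892 + 363 + 2140 = 3395
ΣP(Jan 2017)Q(Feb 2017) = 2×446 + 3×121 + 17×107 = 892 + 363 + 1819 = 3074
P = 3395 / 3074 × 100 = 110.4424
Fisher = √(L × P) = √(110.5040 × 110.4424) = 110.4732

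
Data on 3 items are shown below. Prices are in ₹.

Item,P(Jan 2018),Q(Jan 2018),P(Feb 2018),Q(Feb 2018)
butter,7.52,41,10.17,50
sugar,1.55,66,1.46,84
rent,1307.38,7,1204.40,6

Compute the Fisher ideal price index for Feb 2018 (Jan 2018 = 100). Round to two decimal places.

93.82

Laspeyres component (base-period weights):
ΣP(Feb 2018)Q(Jan 2018) = 10.17×41 + 1.46×66 + 1204.40×7 = 416.97 + 96.36 + 8430.8 = 8944.13
ΣP(Jan 2018)Q(Jan 2018) = 7.52×41 + 1.55×66 + 1307.38×7 = 308.32 + 102.3 + 9151.66 = 9562.28
L = 8944.13 / 9562.28 × 100 = 93.5355
Paasche component (current-period weights):
ΣP(Feb 2018)Q(Feb 2018) = 10.17×50 + 1.46×84 + 1204.40×6 = 508.5 + 122.64 + 7226.4 = 7857.54
ΣP(Jan 2018)Q(Feb 2018) = 7.52×50 + 1.55×84 + 1307.38×6 = 376 + 130.2 + 7844.28 = 8350.48
P = 7857.54 / 8350.48 × 100 = 94.0969
Fisher = √(L × P) = √(93.5355 × 94.0969) = 93.8158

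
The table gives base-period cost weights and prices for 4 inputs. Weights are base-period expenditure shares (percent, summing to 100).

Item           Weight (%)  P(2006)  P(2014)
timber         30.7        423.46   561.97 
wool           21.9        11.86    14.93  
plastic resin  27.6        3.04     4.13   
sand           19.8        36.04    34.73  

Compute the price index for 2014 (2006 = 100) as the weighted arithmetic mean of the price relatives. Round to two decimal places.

timber: 30.7 × (561.97/423.46) = 30.7 × 1.327091 = 40.7417
wool: 21.9 × (14.93/11.86) = 21.9 × 1.258853 = 27.5689
plastic resin: 27.6 × (4.13/3.04) = 27.6 × 1.358553 = 37.4961
sand: 19.8 × (34.73/36.04) = 19.8 × 0.963651 = 19.0803
Index = Σ wᵢ·(p₁ᵢ/p₀ᵢ) = 40.7417 + 27.5689 + 37.4961 + 19.0803 = 124.8869

124.89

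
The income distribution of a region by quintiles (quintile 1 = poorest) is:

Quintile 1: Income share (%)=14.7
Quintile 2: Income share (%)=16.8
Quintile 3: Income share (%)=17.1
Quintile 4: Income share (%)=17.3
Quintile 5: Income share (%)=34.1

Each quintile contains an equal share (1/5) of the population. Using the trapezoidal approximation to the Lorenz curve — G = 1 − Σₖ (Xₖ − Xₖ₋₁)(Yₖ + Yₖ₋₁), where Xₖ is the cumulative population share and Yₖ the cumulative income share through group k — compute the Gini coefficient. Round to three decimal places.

Cumulative income shares Yₖ: 0.1470, 0.3150, 0.4860, 0.6590, 1.0000
Σ (Xₖ−Xₖ₋₁)(Yₖ+Yₖ₋₁) = (1/5)(0.1470+0.0000) + (1/5)(0.3150+0.1470) + (1/5)(0.4860+0.3150) + (1/5)(0.6590+0.4860) + (1/5)(1.0000+0.6590)
  = 0.0294 + 0.0924 + 0.1602 + 0.2290 + 0.3318 = 0.8428
G = 1 − 0.8428 = 0.1572

0.157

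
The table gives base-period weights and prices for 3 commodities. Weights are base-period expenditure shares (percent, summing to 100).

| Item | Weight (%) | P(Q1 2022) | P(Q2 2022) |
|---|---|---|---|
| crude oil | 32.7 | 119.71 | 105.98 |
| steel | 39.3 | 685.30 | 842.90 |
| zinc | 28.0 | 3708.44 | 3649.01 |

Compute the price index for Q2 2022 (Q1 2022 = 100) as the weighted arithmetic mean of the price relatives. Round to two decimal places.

104.84

crude oil: 32.7 × (105.98/119.71) = 32.7 × 0.885306 = 28.9495
steel: 39.3 × (842.90/685.30) = 39.3 × 1.229972 = 48.3379
zinc: 28.0 × (3649.01/3708.44) = 28.0 × 0.983974 = 27.5513
Index = Σ wᵢ·(p₁ᵢ/p₀ᵢ) = 28.9495 + 48.3379 + 27.5513 = 104.8387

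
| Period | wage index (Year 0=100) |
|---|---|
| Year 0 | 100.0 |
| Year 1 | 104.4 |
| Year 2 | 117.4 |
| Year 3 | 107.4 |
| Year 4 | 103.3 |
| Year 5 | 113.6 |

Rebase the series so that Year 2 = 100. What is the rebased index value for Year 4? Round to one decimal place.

Rebased(Year 4) = 103.3 / 117.4 × 100 = 87.9898

88.0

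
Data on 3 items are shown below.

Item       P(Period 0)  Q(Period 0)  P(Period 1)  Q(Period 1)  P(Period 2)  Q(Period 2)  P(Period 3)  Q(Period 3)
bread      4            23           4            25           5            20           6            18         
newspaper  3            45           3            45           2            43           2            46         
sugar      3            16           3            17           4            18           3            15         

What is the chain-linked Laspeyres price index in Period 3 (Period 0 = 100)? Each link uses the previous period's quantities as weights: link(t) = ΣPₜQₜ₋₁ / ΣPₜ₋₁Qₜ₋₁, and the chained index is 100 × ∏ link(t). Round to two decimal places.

99.72

Link Period 0→Period 1:
ΣP(Period 1)Q(Period 0) = 4×23 + 3×45 + 3×16 = 92 + 135 + 48 = 275
ΣP(Period 0)Q(Period 0) = 4×23 + 3×45 + 3×16 = 92 + 135 + 48 = 275
link = 275/275 = 1.000000
Link Period 1→Period 2:
ΣP(Period 2)Q(Period 1) = 5×25 + 2×45 + 4×17 = 125 + 90 + 68 = 283
ΣP(Period 1)Q(Period 1) = 4×25 + 3×45 + 3×17 = 100 + 135 + 51 = 286
link = 283/286 = 0.989510
Link Period 2→Period 3:
ΣP(Period 3)Q(Period 2) = 6×20 + 2×43 + 3×18 = 120 + 86 + 54 = 260
ΣP(Period 2)Q(Period 2) = 5×20 + 2×43 + 4×18 = 100 + 86 + 72 = 258
link = 260/258 = 1.007752
Chained index = 100 × 1.000000 × 0.989510 × 1.007752 = 99.7181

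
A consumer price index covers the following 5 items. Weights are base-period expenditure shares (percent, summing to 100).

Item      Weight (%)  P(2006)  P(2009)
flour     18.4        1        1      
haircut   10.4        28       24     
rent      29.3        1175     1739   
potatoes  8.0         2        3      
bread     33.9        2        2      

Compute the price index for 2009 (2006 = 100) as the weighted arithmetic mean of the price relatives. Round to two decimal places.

flour: 18.4 × (1/1) = 18.4 × 1.000000 = 18.4000
haircut: 10.4 × (24/28) = 10.4 × 0.857143 = 8.9143
rent: 29.3 × (1739/1175) = 29.3 × 1.480000 = 43.3640
potatoes: 8.0 × (3/2) = 8.0 × 1.500000 = 12.0000
bread: 33.9 × (2/2) = 33.9 × 1.000000 = 33.9000
Index = Σ wᵢ·(p₁ᵢ/p₀ᵢ) = 18.4000 + 8.9143 + 43.3640 + 12.0000 + 33.9000 = 116.5783

116.58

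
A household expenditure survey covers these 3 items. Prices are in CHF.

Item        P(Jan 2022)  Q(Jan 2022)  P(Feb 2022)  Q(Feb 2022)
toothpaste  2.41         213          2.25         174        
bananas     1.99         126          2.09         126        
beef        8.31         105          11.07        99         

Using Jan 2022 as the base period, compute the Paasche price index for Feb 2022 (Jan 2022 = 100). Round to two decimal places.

117.28

Paasche price index uses current-period quantities as weights.
ΣP(Feb 2022)·Q(Feb 2022) = 2.25×174 + 2.09×126 + 11.07×99 = 391.5 + 263.34 + 1095.93 = 1750.77
ΣP(Jan 2022)·Q(Feb 2022) = 2.41×174 + 1.99×126 + 8.31×99 = 419.34 + 250.74 + 822.69 = 1492.77
Index = 1750.77 / 1492.77 × 100 = 117.2833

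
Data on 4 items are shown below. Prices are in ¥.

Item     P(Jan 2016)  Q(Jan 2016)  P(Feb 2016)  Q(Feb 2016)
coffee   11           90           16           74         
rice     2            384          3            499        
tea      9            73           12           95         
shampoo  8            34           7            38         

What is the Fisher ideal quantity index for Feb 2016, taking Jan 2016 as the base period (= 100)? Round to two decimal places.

110.42

Laspeyres component (base-period weights):
ΣP(Jan 2016)Q(Feb 2016) = 11×74 + 2×499 + 9×95 + 8×38 = 814 + 998 + 855 + 304 = 2971
ΣP(Jan 2016)Q(Jan 2016) = 11×90 + 2×384 + 9×73 + 8×34 = 990 + 768 + 657 + 272 = 2687
L = 2971 / 2687 × 100 = 110.5694
Paasche component (current-period weights):
ΣP(Feb 2016)Q(Feb 2016) = 16×74 + 3×499 + 12×95 + 7×38 = 1184 + 1497 + 1140 + 266 = 4087
ΣP(Feb 2016)Q(Jan 2016) = 16×90 + 3×384 + 12×73 + 7×34 = 1440 + 1152 + 876 + 238 = 3706
P = 4087 / 3706 × 100 = 110.2806
Fisher = √(L × P) = √(110.5694 × 110.2806) = 110.4249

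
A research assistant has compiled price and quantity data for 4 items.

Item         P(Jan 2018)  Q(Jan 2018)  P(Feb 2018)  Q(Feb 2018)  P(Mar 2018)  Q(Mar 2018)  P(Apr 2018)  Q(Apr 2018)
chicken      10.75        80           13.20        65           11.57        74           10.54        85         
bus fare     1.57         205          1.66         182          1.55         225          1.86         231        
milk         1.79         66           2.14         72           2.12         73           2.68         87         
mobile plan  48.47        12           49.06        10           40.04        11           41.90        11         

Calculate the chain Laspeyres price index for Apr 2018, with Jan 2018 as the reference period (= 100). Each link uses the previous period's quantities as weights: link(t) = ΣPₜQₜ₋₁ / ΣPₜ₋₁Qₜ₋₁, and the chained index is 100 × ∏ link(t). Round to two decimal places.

102.41

Link Jan 2018→Feb 2018:
ΣP(Feb 2018)Q(Jan 2018) = 13.20×80 + 1.66×205 + 2.14×66 + 49.06×12 = 1056 + 340.3 + 141.24 + 588.72 = 2126.26
ΣP(Jan 2018)Q(Jan 2018) = 10.75×80 + 1.57×205 + 1.79×66 + 48.47×12 = 860 + 321.85 + 118.14 + 581.64 = 1881.63
link = 2126.26/1881.63 = 1.130010
Link Feb 2018→Mar 2018:
ΣP(Mar 2018)Q(Feb 2018) = 11.57×65 + 1.55×182 + 2.12×72 + 40.04×10 = 752.05 + 282.1 + 152.64 + 400.4 = 1587.19
ΣP(Feb 2018)Q(Feb 2018) = 13.20×65 + 1.66×182 + 2.14×72 + 49.06×10 = 858 + 302.12 + 154.08 + 490.6 = 1804.8
link = 1587.19/1804.8 = 0.879427
Link Mar 2018→Apr 2018:
ΣP(Apr 2018)Q(Mar 2018) = 10.54×74 + 1.86×225 + 2.68×73 + 41.90×11 = 779.96 + 418.5 + 195.64 + 460.9 = 1855
ΣP(Mar 2018)Q(Mar 2018) = 11.57×74 + 1.55×225 + 2.12×73 + 40.04×11 = 856.18 + 348.75 + 154.76 + 440.44 = 1800.13
link = 1855/1800.13 = 1.030481
Chained index = 100 × 1.130010 × 0.879427 × 1.030481 = 102.4052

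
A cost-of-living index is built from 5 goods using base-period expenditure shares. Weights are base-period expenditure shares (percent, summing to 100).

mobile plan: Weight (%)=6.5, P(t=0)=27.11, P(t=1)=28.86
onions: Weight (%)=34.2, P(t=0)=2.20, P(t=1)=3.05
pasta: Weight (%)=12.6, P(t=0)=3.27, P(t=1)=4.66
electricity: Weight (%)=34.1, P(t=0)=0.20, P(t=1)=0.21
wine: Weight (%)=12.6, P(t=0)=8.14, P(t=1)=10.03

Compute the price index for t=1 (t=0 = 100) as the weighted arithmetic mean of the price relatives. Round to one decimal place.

123.6

mobile plan: 6.5 × (28.86/27.11) = 6.5 × 1.064552 = 6.9196
onions: 34.2 × (3.05/2.20) = 34.2 × 1.386364 = 47.4136
pasta: 12.6 × (4.66/3.27) = 12.6 × 1.425076 = 17.9560
electricity: 34.1 × (0.21/0.20) = 34.1 × 1.050000 = 35.8050
wine: 12.6 × (10.03/8.14) = 12.6 × 1.232187 = 15.5256
Index = Σ wᵢ·(p₁ᵢ/p₀ᵢ) = 6.9196 + 47.4136 + 17.9560 + 35.8050 + 15.5256 = 123.6197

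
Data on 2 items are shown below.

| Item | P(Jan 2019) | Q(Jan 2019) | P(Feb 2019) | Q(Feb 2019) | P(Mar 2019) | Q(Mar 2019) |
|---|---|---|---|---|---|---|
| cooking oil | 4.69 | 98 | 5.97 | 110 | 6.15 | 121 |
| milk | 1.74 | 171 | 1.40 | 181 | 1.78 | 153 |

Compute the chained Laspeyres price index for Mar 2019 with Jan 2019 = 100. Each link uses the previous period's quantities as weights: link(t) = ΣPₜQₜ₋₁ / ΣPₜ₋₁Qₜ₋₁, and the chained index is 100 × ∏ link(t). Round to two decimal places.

119.49

Link Jan 2019→Feb 2019:
ΣP(Feb 2019)Q(Jan 2019) = 5.97×98 + 1.40×171 = 585.06 + 239.4 = 824.46
ΣP(Jan 2019)Q(Jan 2019) = 4.69×98 + 1.74×171 = 459.62 + 297.54 = 757.16
link = 824.46/757.16 = 1.088885
Link Feb 2019→Mar 2019:
ΣP(Mar 2019)Q(Feb 2019) = 6.15×110 + 1.78×181 = 676.5 + 322.18 = 998.68
ΣP(Feb 2019)Q(Feb 2019) = 5.97×110 + 1.40×181 = 656.7 + 253.4 = 910.1
link = 998.68/910.1 = 1.097330
Chained index = 100 × 1.088885 × 1.097330 = 119.4866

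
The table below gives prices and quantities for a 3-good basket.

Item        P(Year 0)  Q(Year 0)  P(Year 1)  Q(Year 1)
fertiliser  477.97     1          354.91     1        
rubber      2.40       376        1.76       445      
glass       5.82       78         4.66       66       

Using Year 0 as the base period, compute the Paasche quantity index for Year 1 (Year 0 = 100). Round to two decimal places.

Paasche quantity index uses current-period prices as weights.
ΣP(Year 1)·Q(Year 1) = 354.91×1 + 1.76×445 + 4.66×66 = 354.91 + 783.2 + 307.56 = 1445.67
ΣP(Year 1)·Q(Year 0) = 354.91×1 + 1.76×376 + 4.66×78 = 354.91 + 661.76 + 363.48 = 1380.15
Index = 1445.67 / 1380.15 × 100 = 104.7473

104.75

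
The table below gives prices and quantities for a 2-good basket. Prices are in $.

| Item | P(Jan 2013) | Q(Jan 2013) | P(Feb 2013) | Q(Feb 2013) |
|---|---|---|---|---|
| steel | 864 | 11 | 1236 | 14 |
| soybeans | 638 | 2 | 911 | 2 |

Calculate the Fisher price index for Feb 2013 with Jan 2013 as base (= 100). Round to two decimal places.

Laspeyres component (base-period weights):
ΣP(Feb 2013)Q(Jan 2013) = 1236×11 + 911×2 = 13596 + 1822 = 15418
ΣP(Jan 2013)Q(Jan 2013) = 864×11 + 638×2 = 9504 + 1276 = 10780
L = 15418 / 10780 × 100 = 143.0241
Paasche component (current-period weights):
ΣP(Feb 2013)Q(Feb 2013) = 1236×14 + 911×2 = 17304 + 1822 = 19126
ΣP(Jan 2013)Q(Feb 2013) = 864×14 + 638×2 = 12096 + 1276 = 13372
P = 19126 / 13372 × 100 = 143.0302
Fisher = √(L × P) = √(143.0241 × 143.0302) = 143.0272

143.03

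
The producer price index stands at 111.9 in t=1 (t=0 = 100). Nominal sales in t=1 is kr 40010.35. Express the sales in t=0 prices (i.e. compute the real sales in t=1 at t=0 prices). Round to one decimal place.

35755.5

Real = Nominal ÷ (Index/100) = 40010.35 ÷ (111.9/100)
     = 40010.35 ÷ 1.119 = 35755.4513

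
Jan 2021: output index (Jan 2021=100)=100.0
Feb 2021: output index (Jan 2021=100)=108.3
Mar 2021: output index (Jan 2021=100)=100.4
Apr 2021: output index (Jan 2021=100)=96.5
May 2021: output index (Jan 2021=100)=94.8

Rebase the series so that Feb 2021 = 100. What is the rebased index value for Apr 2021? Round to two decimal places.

Rebased(Apr 2021) = 96.5 / 108.3 × 100 = 89.1043

89.10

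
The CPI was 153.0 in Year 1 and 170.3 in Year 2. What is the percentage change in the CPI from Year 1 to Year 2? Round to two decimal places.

Change = (170.3 − 153.0) / 153.0 × 100
       = 17.3 / 153.0 × 100 = 11.3072%

11.31%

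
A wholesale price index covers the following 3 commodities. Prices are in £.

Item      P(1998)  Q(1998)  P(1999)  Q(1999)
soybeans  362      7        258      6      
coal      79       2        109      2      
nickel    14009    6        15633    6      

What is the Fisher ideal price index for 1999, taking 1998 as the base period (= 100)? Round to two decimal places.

110.54

Laspeyres component (base-period weights):
ΣP(1999)Q(1998) = 258×7 + 109×2 + 15633×6 = 1806 + 218 + 93798 = 95822
ΣP(1998)Q(1998) = 362×7 + 79×2 + 14009×6 = 2534 + 158 + 84054 = 86746
L = 95822 / 86746 × 100 = 110.4627
Paasche component (current-period weights):
ΣP(1999)Q(1999) = 258×6 + 109×2 + 15633×6 = 1548 + 218 + 93798 = 95564
ΣP(1998)Q(1999) = 362×6 + 79×2 + 14009×6 = 2172 + 158 + 84054 = 86384
P = 95564 / 86384 × 100 = 110.6270
Fisher = √(L × P) = √(110.4627 × 110.6270) = 110.5448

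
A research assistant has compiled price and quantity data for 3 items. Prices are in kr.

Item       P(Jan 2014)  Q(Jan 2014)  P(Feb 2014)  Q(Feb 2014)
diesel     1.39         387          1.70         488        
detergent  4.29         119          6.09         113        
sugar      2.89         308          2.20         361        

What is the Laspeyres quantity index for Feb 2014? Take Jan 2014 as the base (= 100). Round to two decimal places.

113.82

Laspeyres quantity index uses base-period prices as weights.
ΣP(Jan 2014)·Q(Feb 2014) = 1.39×488 + 4.29×113 + 2.89×361 = 678.32 + 484.77 + 1043.29 = 2206.38
ΣP(Jan 2014)·Q(Jan 2014) = 1.39×387 + 4.29×119 + 2.89×308 = 537.93 + 510.51 + 890.12 = 1938.56
Index = 2206.38 / 1938.56 × 100 = 113.8154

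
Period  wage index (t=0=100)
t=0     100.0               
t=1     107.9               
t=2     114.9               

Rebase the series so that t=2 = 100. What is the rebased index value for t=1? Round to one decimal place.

93.9

Rebased(t=1) = 107.9 / 114.9 × 100 = 93.9077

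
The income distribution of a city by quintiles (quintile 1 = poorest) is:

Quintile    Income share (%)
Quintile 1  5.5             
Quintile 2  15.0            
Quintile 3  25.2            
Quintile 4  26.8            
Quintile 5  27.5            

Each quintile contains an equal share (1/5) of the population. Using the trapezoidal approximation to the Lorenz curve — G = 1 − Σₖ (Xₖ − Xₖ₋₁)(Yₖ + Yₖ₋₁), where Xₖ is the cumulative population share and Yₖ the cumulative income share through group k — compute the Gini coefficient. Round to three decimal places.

0.223

Cumulative income shares Yₖ: 0.0550, 0.2050, 0.4570, 0.7250, 1.0000
Σ (Xₖ−Xₖ₋₁)(Yₖ+Yₖ₋₁) = (1/5)(0.0550+0.0000) + (1/5)(0.2050+0.0550) + (1/5)(0.4570+0.2050) + (1/5)(0.7250+0.4570) + (1/5)(1.0000+0.7250)
  = 0.0110 + 0.0520 + 0.1324 + 0.2364 + 0.3450 = 0.7768
G = 1 − 0.7768 = 0.2232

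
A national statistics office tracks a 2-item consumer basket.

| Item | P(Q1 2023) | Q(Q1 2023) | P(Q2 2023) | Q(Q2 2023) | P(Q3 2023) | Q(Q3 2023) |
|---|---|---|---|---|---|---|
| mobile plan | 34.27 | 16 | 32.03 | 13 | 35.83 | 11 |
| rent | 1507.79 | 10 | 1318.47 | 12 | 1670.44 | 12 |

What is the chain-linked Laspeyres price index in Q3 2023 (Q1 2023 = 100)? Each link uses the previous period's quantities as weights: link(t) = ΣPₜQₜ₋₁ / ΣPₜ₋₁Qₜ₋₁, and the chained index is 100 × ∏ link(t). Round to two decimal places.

110.72

Link Q1 2023→Q2 2023:
ΣP(Q2 2023)Q(Q1 2023) = 32.03×16 + 1318.47×10 = 512.48 + 13184.7 = 13697.18
ΣP(Q1 2023)Q(Q1 2023) = 34.27×16 + 1507.79×10 = 548.32 + 15077.9 = 15626.22
link = 13697.18/15626.22 = 0.876551
Link Q2 2023→Q3 2023:
ΣP(Q3 2023)Q(Q2 2023) = 35.83×13 + 1670.44×12 = 465.79 + 20045.28 = 20511.07
ΣP(Q2 2023)Q(Q2 2023) = 32.03×13 + 1318.47×12 = 416.39 + 15821.64 = 16238.03
link = 20511.07/16238.03 = 1.263150
Chained index = 100 × 0.876551 × 1.263150 = 110.7216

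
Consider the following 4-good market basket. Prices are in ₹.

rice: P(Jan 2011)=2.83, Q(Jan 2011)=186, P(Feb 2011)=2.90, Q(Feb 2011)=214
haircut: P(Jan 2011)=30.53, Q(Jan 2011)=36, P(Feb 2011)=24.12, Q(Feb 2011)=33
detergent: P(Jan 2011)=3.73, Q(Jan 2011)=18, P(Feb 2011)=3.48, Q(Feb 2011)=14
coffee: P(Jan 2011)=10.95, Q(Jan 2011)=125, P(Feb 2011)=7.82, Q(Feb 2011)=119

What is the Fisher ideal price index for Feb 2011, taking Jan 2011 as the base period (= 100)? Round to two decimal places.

80.34

Laspeyres component (base-period weights):
ΣP(Feb 2011)Q(Jan 2011) = 2.90×186 + 24.12×36 + 3.48×18 + 7.82×125 = 539.4 + 868.32 + 62.64 + 977.5 = 2447.86
ΣP(Jan 2011)Q(Jan 2011) = 2.83×186 + 30.53×36 + 3.73×18 + 10.95×125 = 526.38 + 1099.08 + 67.14 + 1368.75 = 3061.35
L = 2447.86 / 3061.35 × 100 = 79.9601
Paasche component (current-period weights):
ΣP(Feb 2011)Q(Feb 2011) = 2.90×214 + 24.12×33 + 3.48×14 + 7.82×119 = 620.6 + 795.96 + 48.72 + 930.58 = 2395.86
ΣP(Jan 2011)Q(Feb 2011) = 2.83×214 + 30.53×33 + 3.73×14 + 10.95×119 = 605.62 + 1007.49 + 52.22 + 1303.05 = 2968.38
P = 2395.86 / 2968.38 × 100 = 80.7127
Fisher = √(L × P) = √(79.9601 × 80.7127) = 80.3355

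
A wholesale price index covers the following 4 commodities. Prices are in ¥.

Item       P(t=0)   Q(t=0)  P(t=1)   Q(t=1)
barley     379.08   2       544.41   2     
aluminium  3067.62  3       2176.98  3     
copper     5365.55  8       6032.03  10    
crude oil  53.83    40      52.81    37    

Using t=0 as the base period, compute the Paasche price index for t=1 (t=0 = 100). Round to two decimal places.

106.53

Paasche price index uses current-period quantities as weights.
ΣP(t=1)·Q(t=1) = 544.41×2 + 2176.98×3 + 6032.03×10 + 52.81×37 = 1088.82 + 6530.94 + 60320.3 + 1953.97 = 69894.03
ΣP(t=0)·Q(t=1) = 379.08×2 + 3067.62×3 + 5365.55×10 + 53.83×37 = 758.16 + 9202.86 + 53655.5 + 1991.71 = 65608.23
Index = 69894.03 / 65608.23 × 100 = 106.5324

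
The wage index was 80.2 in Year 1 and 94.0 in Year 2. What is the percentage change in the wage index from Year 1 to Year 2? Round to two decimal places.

17.21%

Change = (94.0 − 80.2) / 80.2 × 100
       = 13.8 / 80.2 × 100 = 17.2070%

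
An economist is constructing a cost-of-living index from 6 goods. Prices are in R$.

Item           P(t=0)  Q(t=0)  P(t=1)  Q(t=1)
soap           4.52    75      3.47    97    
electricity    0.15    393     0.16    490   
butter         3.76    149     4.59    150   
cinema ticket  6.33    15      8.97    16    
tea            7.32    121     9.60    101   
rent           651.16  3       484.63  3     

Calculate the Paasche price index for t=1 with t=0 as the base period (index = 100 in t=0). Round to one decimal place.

94.8

Paasche price index uses current-period quantities as weights.
ΣP(t=1)·Q(t=1) = 3.47×97 + 0.16×490 + 4.59×150 + 8.97×16 + 9.60×101 + 484.63×3 = 336.59 + 78.4 + 688.5 + 143.52 + 969.6 + 1453.89 = 3670.5
ΣP(t=0)·Q(t=1) = 4.52×97 + 0.15×490 + 3.76×150 + 6.33×16 + 7.32×101 + 651.16×3 = 438.44 + 73.5 + 564 + 101.28 + 739.32 + 1953.48 = 3870.02
Index = 3670.5 / 3870.02 × 100 = 94.8445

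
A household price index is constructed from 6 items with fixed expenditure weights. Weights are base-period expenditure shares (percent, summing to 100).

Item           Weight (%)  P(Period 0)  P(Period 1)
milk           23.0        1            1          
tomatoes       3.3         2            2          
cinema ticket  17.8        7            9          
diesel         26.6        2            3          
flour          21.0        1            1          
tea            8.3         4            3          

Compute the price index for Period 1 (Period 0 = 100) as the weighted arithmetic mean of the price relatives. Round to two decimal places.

milk: 23.0 × (1/1) = 23.0 × 1.000000 = 23.0000
tomatoes: 3.3 × (2/2) = 3.3 × 1.000000 = 3.3000
cinema ticket: 17.8 × (9/7) = 17.8 × 1.285714 = 22.8857
diesel: 26.6 × (3/2) = 26.6 × 1.500000 = 39.9000
flour: 21.0 × (1/1) = 21.0 × 1.000000 = 21.0000
tea: 8.3 × (3/4) = 8.3 × 0.750000 = 6.2250
Index = Σ wᵢ·(p₁ᵢ/p₀ᵢ) = 23.0000 + 3.3000 + 22.8857 + 39.9000 + 21.0000 + 6.2250 = 116.3107

116.31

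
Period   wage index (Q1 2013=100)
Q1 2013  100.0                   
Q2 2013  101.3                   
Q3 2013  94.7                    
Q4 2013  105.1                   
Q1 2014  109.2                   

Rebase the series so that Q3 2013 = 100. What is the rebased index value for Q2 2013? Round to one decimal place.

Rebased(Q2 2013) = 101.3 / 94.7 × 100 = 106.9694

107.0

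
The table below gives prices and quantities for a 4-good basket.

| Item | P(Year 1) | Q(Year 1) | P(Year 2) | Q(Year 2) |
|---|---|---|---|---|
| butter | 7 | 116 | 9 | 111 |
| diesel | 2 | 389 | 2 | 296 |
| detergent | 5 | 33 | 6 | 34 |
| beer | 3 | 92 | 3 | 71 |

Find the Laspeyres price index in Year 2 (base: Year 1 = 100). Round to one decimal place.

113.0

Laspeyres price index uses base-period quantities as weights.
ΣP(Year 2)·Q(Year 1) = 9×116 + 2×389 + 6×33 + 3×92 = 1044 + 778 + 198 + 276 = 2296
ΣP(Year 1)·Q(Year 1) = 7×116 + 2×389 + 5×33 + 3×92 = 812 + 778 + 165 + 276 = 2031
Index = 2296 / 2031 × 100 = 113.0478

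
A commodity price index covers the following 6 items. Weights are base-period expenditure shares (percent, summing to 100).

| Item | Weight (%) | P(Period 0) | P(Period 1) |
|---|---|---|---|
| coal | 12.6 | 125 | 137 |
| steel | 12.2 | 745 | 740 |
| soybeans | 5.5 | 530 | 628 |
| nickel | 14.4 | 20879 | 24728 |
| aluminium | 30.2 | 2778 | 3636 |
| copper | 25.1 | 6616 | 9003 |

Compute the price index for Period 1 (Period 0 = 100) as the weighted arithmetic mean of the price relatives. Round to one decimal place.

coal: 12.6 × (137/125) = 12.6 × 1.096000 = 13.8096
steel: 12.2 × (740/745) = 12.2 × 0.993289 = 12.1181
soybeans: 5.5 × (628/530) = 5.5 × 1.184906 = 6.5170
nickel: 14.4 × (24728/20879) = 14.4 × 1.184348 = 17.0546
aluminium: 30.2 × (3636/2778) = 30.2 × 1.308855 = 39.5274
copper: 25.1 × (9003/6616) = 25.1 × 1.360792 = 34.1559
Index = Σ wᵢ·(p₁ᵢ/p₀ᵢ) = 13.8096 + 12.1181 + 6.5170 + 17.0546 + 39.5274 + 34.1559 = 123.1826

123.2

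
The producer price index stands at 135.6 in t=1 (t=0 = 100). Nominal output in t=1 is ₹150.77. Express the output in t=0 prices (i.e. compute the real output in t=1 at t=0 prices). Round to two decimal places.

111.19

Real = Nominal ÷ (Index/100) = 150.77 ÷ (135.6/100)
     = 150.77 ÷ 1.356 = 111.1873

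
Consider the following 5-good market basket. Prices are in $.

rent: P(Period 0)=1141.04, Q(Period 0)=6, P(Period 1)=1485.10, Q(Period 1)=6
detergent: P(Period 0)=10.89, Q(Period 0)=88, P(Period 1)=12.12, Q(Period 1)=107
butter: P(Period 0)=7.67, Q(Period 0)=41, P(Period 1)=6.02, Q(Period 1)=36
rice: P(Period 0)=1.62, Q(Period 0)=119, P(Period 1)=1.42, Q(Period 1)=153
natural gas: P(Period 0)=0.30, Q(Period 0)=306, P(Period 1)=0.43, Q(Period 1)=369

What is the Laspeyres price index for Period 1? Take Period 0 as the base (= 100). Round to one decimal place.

125.2

Laspeyres price index uses base-period quantities as weights.
ΣP(Period 1)·Q(Period 0) = 1485.10×6 + 12.12×88 + 6.02×41 + 1.42×119 + 0.43×306 = 8910.6 + 1066.56 + 246.82 + 168.98 + 131.58 = 10524.54
ΣP(Period 0)·Q(Period 0) = 1141.04×6 + 10.89×88 + 7.67×41 + 1.62×119 + 0.30×306 = 6846.24 + 958.32 + 314.47 + 192.78 + 91.8 = 8403.61
Index = 10524.54 / 8403.61 × 100 = 125.2383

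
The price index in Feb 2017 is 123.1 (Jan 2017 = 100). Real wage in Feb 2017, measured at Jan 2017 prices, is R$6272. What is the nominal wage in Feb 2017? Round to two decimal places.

Nominal = Real × (Index/100) = 6272 × (123.1/100)
        = 6272 × 1.231 = 7720.8320

7720.83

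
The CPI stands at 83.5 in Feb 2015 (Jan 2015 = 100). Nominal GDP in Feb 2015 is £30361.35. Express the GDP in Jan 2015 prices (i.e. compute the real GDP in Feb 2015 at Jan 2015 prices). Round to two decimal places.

Real = Nominal ÷ (Index/100) = 30361.35 ÷ (83.5/100)
     = 30361.35 ÷ 0.835 = 36360.8982

36360.90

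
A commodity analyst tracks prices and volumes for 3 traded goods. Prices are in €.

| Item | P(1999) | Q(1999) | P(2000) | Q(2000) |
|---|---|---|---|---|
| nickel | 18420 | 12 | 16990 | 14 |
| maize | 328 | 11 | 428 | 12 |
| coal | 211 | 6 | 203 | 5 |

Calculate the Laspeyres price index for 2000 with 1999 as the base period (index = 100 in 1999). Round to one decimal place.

92.9

Laspeyres price index uses base-period quantities as weights.
ΣP(2000)·Q(1999) = 16990×12 + 428×11 + 203×6 = 203880 + 4708 + 1218 = 209806
ΣP(1999)·Q(1999) = 18420×12 + 328×11 + 211×6 = 221040 + 3608 + 1266 = 225914
Index = 209806 / 225914 × 100 = 92.8699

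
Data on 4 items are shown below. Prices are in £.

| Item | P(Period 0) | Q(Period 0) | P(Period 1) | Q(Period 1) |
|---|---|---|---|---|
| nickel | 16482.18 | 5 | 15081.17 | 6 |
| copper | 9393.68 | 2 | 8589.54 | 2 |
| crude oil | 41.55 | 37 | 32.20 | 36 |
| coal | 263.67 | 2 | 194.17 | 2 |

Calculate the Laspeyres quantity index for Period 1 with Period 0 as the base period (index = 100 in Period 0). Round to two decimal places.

Laspeyres quantity index uses base-period prices as weights.
ΣP(Period 0)·Q(Period 1) = 16482.18×6 + 9393.68×2 + 41.55×36 + 263.67×2 = 98893.08 + 18787.36 + 1495.8 + 527.34 = 119703.58
ΣP(Period 0)·Q(Period 0) = 16482.18×5 + 9393.68×2 + 41.55×37 + 263.67×2 = 82410.9 + 18787.36 + 1537.35 + 527.34 = 103262.95
Index = 119703.58 / 103262.95 × 100 = 115.9211

115.92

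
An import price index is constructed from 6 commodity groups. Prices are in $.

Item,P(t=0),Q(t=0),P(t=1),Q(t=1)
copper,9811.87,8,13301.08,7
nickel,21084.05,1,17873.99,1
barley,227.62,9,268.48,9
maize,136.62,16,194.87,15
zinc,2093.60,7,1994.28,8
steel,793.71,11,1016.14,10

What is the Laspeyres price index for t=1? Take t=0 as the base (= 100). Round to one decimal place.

121.8

Laspeyres price index uses base-period quantities as weights.
ΣP(t=1)·Q(t=0) = 13301.08×8 + 17873.99×1 + 268.48×9 + 194.87×16 + 1994.28×7 + 1016.14×11 = 106408.64 + 17873.99 + 2416.32 + 3117.92 + 13959.96 + 11177.54 = 154954.37
ΣP(t=0)·Q(t=0) = 9811.87×8 + 21084.05×1 + 227.62×9 + 136.62×16 + 2093.60×7 + 793.71×11 = 78494.96 + 21084.05 + 2048.58 + 2185.92 + 14655.2 + 8730.81 = 127199.52
Index = 154954.37 / 127199.52 × 100 = 121.8199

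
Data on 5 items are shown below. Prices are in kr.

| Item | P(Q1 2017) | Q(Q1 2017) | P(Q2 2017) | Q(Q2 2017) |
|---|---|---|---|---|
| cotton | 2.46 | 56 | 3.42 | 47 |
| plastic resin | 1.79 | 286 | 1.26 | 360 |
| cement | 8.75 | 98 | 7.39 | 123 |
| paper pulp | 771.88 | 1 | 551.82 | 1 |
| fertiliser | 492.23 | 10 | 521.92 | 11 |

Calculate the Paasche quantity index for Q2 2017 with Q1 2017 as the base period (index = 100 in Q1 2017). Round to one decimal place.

Paasche quantity index uses current-period prices as weights.
ΣP(Q2 2017)·Q(Q2 2017) = 3.42×47 + 1.26×360 + 7.39×123 + 551.82×1 + 521.92×11 = 160.74 + 453.6 + 908.97 + 551.82 + 5741.12 = 7816.25
ΣP(Q2 2017)·Q(Q1 2017) = 3.42×56 + 1.26×286 + 7.39×98 + 551.82×1 + 521.92×10 = 191.52 + 360.36 + 724.22 + 551.82 + 5219.2 = 7047.12
Index = 7816.25 / 7047.12 × 100 = 110.9141

110.9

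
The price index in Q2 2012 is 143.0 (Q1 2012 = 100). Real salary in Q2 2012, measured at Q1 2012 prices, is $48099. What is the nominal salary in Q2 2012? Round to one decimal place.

68781.6

Nominal = Real × (Index/100) = 48099 × (143.0/100)
        = 48099 × 1.430 = 68781.5700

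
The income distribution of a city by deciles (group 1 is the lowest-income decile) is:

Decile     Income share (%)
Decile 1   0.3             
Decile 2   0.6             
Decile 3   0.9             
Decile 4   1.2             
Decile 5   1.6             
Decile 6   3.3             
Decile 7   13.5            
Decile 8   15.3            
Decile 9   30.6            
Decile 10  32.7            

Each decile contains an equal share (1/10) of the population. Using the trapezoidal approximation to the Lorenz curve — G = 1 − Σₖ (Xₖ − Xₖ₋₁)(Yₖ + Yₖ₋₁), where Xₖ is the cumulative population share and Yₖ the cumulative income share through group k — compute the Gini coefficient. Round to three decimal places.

0.612

Cumulative income shares Yₖ: 0.0030, 0.0090, 0.0180, 0.0300, 0.0460, 0.0790, 0.2140, 0.3670, 0.6730, 1.0000
Σ (Xₖ−Xₖ₋₁)(Yₖ+Yₖ₋₁) = (1/10)(0.0030+0.0000) + (1/10)(0.0090+0.0030) + (1/10)(0.0180+0.0090) + (1/10)(0.0300+0.0180) + (1/10)(0.0460+0.0300) + (1/10)(0.0790+0.0460) + (1/10)(0.2140+0.0790) + (1/10)(0.3670+0.2140) + (1/10)(0.6730+0.3670) + (1/10)(1.0000+0.6730)
  = 0.0003 + 0.0012 + 0.0027 + 0.0048 + 0.0076 + 0.0125 + 0.0293 + 0.0581 + 0.1040 + 0.1673 = 0.3878
G = 1 − 0.3878 = 0.6122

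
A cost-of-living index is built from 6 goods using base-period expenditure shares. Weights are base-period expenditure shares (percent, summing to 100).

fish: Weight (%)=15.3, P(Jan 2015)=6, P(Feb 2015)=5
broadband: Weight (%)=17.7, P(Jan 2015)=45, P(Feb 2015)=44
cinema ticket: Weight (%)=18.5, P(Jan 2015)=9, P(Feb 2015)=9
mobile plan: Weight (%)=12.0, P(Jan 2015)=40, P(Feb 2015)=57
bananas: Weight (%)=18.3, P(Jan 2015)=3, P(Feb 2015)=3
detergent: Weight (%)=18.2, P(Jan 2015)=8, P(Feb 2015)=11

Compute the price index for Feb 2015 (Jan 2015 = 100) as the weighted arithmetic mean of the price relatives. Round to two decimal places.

fish: 15.3 × (5/6) = 15.3 × 0.833333 = 12.7500
broadband: 17.7 × (44/45) = 17.7 × 0.977778 = 17.3067
cinema ticket: 18.5 × (9/9) = 18.5 × 1.000000 = 18.5000
mobile plan: 12.0 × (57/40) = 12.0 × 1.425000 = 17.1000
bananas: 18.3 × (3/3) = 18.3 × 1.000000 = 18.3000
detergent: 18.2 × (11/8) = 18.2 × 1.375000 = 25.0250
Index = Σ wᵢ·(p₁ᵢ/p₀ᵢ) = 12.7500 + 17.3067 + 18.5000 + 17.1000 + 18.3000 + 25.0250 = 108.9817

108.98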